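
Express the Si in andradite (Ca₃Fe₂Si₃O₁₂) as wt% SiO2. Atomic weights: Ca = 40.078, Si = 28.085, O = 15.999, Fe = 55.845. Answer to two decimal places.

Formula mass = 508.167 g/mol.
3 Si → 3.0000 mol SiO2 per formula unit; M(SiO2) = 60.083, so SiO2 mass = 180.249 g.
180.249/508.167 × 100 = 35.47 wt%.

35.47 wt%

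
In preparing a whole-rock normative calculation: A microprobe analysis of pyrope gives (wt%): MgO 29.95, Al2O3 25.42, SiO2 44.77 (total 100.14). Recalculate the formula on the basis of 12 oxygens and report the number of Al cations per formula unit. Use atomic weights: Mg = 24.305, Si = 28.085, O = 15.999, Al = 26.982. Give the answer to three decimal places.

2.007 Al apfu

MgO: 29.95/40.304 = 0.74310 mol → 0.74310 mol Mg, 0.74310 mol O.
Al2O3: 25.42/101.961 = 0.24931 mol → 0.49862 mol Al, 0.74793 mol O.
SiO2: 44.77/60.083 = 0.74514 mol → 0.74514 mol Si, 1.49028 mol O.
Total oxygen = 2.98131 mol. Normalization factor = 12/2.98131 = 4.02508.
Al per 12 O = 0.49862 × 4.02508 = 2.007.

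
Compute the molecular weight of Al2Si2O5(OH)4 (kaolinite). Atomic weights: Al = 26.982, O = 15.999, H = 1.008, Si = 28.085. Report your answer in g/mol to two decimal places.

The formula mass is the sum 2·26.982 + 2·28.085 + 9·15.999 + 4·1.008.

258.16 g/mol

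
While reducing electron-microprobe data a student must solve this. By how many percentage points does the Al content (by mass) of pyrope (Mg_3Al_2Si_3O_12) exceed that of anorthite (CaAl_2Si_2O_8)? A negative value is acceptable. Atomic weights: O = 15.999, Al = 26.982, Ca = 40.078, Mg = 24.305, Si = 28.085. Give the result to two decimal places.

Al in Mg_3Al_2Si_3O_12: molar mass 403.122 g/mol; 2×26.982 = 53.964 g → 13.39 wt%.
Al in CaAl_2Si_2O_8: molar mass 278.204 g/mol; 2×26.982 = 53.964 g → 19.40 wt%.
Difference = 13.39 − 19.40 = -6.01 percentage points.

-6.01 percentage points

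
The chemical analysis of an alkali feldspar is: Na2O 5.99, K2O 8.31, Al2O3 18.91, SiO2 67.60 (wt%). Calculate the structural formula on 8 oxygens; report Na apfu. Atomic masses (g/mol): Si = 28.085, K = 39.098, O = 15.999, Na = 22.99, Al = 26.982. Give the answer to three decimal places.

Na2O: 5.99/61.979 = 0.09665 mol → 0.19330 mol Na, 0.09665 mol O.
K2O: 8.31/94.195 = 0.08822 mol → 0.17644 mol K, 0.08822 mol O.
Al2O3: 18.91/101.961 = 0.18546 mol → 0.37092 mol Al, 0.55638 mol O.
SiO2: 67.60/60.083 = 1.12511 mol → 1.12511 mol Si, 2.25022 mol O.
Total oxygen = 2.99147 mol. Normalization factor = 8/2.99147 = 2.67427.
Na per 8 O = 0.19330 × 2.67427 = 0.517.

0.517 Na apfu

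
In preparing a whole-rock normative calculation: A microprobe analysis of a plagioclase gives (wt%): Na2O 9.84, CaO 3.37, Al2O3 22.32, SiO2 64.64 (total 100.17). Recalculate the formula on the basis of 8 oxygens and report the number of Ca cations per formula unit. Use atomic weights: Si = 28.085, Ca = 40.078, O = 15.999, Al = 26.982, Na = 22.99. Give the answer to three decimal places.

0.159 Ca apfu

Na2O (M=61.979): mol = 0.15876; Na = 0.31752, O = 0.15876.
CaO (M=56.077): mol = 0.06010; Ca = 0.06010, O = 0.06010.
Al2O3 (M=101.961): mol = 0.21891; Al = 0.43782, O = 0.65673.
SiO2 (M=60.083): mol = 1.07585; Si = 1.07585, O = 2.15170.
ΣO = 3.02729; factor = 8/ΣO = 2.64263.
Ca apfu = 0.06010 × 2.64263 = 0.159.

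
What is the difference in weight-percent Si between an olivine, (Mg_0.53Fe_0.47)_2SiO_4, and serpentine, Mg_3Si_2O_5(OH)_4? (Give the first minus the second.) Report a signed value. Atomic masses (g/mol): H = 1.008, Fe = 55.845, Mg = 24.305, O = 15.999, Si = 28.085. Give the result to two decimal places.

-3.78 percentage points

First mineral: 28.085 g Si in 170.339 g formula = 16.49 wt% Si.
Second mineral: 56.170 g Si in 277.108 g formula = 20.27 wt% Si.
16.49% − 20.27% gives a difference of -3.78 percentage points.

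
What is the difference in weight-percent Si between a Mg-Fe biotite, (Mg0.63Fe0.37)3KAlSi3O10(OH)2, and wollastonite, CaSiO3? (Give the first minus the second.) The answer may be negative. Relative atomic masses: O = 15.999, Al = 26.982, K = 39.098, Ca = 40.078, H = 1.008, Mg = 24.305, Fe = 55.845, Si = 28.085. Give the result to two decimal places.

Si in (Mg0.63Fe0.37)3KAlSi3O10(OH)2: molar mass 452.263 g/mol; 3×28.085 = 84.255 g → 18.63 wt%.
Si in CaSiO3: molar mass 116.160 g/mol; 1×28.085 = 28.085 g → 24.18 wt%.
Difference = 18.63 − 24.18 = -5.55 percentage points.

-5.55 percentage points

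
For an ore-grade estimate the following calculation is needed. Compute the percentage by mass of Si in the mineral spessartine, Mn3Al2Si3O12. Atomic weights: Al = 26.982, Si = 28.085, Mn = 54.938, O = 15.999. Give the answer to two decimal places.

Molar mass of Mn3Al2Si3O12: 3·54.938 + 2·26.982 + 3·28.085 + 12·15.999 = 495.021 g/mol.
Mass of Si per formula unit: 3 × 28.085 = 84.255 g.
Weight fraction Si = 84.255 / 495.021 = 0.1702.

17.02 wt%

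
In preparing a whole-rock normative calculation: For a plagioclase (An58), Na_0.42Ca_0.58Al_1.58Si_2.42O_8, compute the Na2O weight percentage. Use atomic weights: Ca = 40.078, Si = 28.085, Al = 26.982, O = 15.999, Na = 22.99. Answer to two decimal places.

Formula mass = 271.490 g/mol.
0.42 Na → 0.2100 mol Na2O per formula unit; M(Na2O) = 61.979, so Na2O mass = 13.016 g.
13.016/271.490 × 100 = 4.79 wt%.

4.79 wt%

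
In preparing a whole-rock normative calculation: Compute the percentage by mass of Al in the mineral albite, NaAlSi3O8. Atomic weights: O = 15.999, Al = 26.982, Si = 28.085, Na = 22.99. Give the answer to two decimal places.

Formula mass = 1*22.99 + 1*26.982 + 3*28.085 + 8*15.999 = 262.219 g/mol, of which 26.982 g is Al.
So Al makes up 26.982/262.219 = 0.1029 of the mass, i.e. 10.29%.

10.29 weight percent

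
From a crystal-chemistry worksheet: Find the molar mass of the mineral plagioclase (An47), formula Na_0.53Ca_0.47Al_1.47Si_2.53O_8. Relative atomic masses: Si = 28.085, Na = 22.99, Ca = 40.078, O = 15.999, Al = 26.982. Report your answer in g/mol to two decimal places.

269.73 g/mol

The formula mass is the sum 0.53×22.99 + 0.47×40.078 + 1.47×26.982 + 2.53×28.085 + 8×15.999.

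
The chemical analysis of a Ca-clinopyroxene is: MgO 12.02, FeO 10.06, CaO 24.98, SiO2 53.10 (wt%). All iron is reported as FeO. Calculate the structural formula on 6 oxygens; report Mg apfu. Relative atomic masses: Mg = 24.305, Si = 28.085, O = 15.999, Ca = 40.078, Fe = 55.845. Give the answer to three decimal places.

0.675 Mg apfu

12.02 wt% MgO ÷ 40.304 g/mol = 0.29823 mol, giving 0.29823 Mg and 0.29823 O.
10.06 wt% FeO ÷ 71.844 g/mol = 0.14003 mol, giving 0.14003 Fe and 0.14003 O.
24.98 wt% CaO ÷ 56.077 g/mol = 0.44546 mol, giving 0.44546 Ca and 0.44546 O.
53.10 wt% SiO2 ÷ 60.083 g/mol = 0.88378 mol, giving 0.88378 Si and 1.76756 O.
Oxygen sums to 2.65128; scaling by 6/2.65128 = 2.26306 puts the formula on 6 O.
Mg: 0.29823 × 2.26306 = 0.675 atoms per formula unit.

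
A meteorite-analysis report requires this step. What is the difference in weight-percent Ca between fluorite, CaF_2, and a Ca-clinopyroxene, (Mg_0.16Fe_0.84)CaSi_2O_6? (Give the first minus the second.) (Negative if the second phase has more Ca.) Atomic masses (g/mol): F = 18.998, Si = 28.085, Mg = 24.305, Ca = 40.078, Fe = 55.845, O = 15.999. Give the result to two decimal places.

34.84 percentage points

Ca in CaF_2: molar mass 78.074 g/mol; 1×40.078 = 40.078 g → 51.33 wt%.
Ca in (Mg_0.16Fe_0.84)CaSi_2O_6: molar mass 243.041 g/mol; 1×40.078 = 40.078 g → 16.49 wt%.
Difference = 51.33 − 16.49 = 34.84 percentage points.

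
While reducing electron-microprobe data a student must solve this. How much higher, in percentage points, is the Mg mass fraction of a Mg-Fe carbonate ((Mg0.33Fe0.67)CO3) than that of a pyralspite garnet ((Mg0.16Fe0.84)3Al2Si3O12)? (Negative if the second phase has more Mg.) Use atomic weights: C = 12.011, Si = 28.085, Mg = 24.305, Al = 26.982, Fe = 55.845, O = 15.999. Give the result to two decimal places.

First mineral: 8.021 g Mg in 105.445 g formula = 7.61 wt% Mg.
Second mineral: 11.666 g Mg in 482.603 g formula = 2.42 wt% Mg.
7.61% − 2.42% gives a difference of 5.19 percentage points.

5.19 percentage points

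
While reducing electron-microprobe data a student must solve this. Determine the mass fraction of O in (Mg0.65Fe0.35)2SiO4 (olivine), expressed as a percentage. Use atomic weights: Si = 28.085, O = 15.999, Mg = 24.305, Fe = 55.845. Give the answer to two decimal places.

Formula mass = 1.30·24.305 + 0.70·55.845 + 1·28.085 + 4·15.999 = 162.769 g/mol, of which 63.996 g is O.
So O makes up 63.996/162.769 = 0.3932 of the mass, i.e. 39.32%.

39.32 wt%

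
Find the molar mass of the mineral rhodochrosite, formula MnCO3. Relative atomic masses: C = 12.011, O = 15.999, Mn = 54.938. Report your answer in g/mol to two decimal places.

Mn: 1 × 54.938 = 54.9380
C: 1 × 12.011 = 12.0110
O: 3 × 15.999 = 47.9970
Summing the contributions gives the formula mass.

114.95 g/mol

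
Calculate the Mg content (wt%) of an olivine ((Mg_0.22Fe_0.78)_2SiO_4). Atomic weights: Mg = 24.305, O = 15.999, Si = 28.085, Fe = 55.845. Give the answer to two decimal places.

Molar mass of (Mg_0.22Fe_0.78)_2SiO_4: 0.44·24.305 + 1.56·55.845 + 1·28.085 + 4·15.999 = 189.893 g/mol.
Mass of Mg per formula unit: 0.44 × 24.305 = 10.694 g.
Weight fraction Mg = 10.694 / 189.893 = 0.0563.

5.63 wt%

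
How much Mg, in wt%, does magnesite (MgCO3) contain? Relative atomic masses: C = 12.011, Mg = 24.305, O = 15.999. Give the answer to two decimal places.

Molar mass of MgCO3: 1*24.305 + 1*12.011 + 3*15.999 = 84.313 g/mol.
Mass of Mg per formula unit: 1 × 24.305 = 24.305 g.
Weight fraction Mg = 24.305 / 84.313 = 0.2883.

28.83 wt%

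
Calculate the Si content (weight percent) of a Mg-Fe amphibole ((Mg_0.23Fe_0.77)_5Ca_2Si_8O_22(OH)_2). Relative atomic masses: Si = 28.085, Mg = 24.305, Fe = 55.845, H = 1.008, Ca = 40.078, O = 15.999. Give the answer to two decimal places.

M((Mg_0.23Fe_0.77)_5Ca_2Si_8O_22(OH)_2) = 933.782 g/mol.
Si contributes 8 × 28.085 = 224.680 g per mole.
224.680/933.782 = 0.2406 → 24.06%.

24.06 weight percent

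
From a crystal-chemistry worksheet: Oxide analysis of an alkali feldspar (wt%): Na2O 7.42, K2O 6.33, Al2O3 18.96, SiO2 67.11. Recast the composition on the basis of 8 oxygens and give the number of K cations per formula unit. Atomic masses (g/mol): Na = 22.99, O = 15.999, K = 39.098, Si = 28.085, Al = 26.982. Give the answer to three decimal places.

0.361 K apfu

Na2O (M=61.979): mol = 0.11972; Na = 0.23944, O = 0.11972.
K2O (M=94.195): mol = 0.06720; K = 0.13440, O = 0.06720.
Al2O3 (M=101.961): mol = 0.18595; Al = 0.37190, O = 0.55785.
SiO2 (M=60.083): mol = 1.11695; Si = 1.11695, O = 2.23390.
ΣO = 2.97867; factor = 8/ΣO = 2.68576.
K apfu = 0.13440 × 2.68576 = 0.361.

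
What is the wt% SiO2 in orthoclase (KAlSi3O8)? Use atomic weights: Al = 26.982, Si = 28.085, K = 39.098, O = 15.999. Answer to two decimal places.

Formula mass = 278.327 g/mol.
3 Si → 3.0000 mol SiO2 per formula unit; M(SiO2) = 60.083, so SiO2 mass = 180.249 g.
180.249/278.327 × 100 = 64.76 wt%.

64.76 wt%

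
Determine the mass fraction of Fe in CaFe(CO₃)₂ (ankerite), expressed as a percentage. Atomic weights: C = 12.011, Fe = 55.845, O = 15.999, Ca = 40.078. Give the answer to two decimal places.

M(CaFe(CO₃)₂) = 215.939 g/mol.
Fe contributes 1 × 55.845 = 55.845 g per mole.
55.845/215.939 = 0.2586 → 25.86%.

25.86 mass %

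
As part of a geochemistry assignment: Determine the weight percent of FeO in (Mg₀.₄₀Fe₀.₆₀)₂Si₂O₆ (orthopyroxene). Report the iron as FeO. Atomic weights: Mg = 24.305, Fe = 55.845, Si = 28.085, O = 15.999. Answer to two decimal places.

Formula mass = 238.622 g/mol.
1.20 Fe → 1.2000 mol FeO per formula unit; M(FeO) = 71.844, so FeO mass = 86.213 g.
86.213/238.622 × 100 = 36.13 wt%.

36.13 wt%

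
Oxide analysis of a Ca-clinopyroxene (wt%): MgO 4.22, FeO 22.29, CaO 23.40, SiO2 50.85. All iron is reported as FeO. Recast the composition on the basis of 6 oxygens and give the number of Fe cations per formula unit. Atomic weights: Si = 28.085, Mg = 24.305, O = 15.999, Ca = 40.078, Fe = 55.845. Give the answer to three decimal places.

MgO: 4.22/40.304 = 0.10470 mol → 0.10470 mol Mg, 0.10470 mol O.
FeO: 22.29/71.844 = 0.31026 mol → 0.31026 mol Fe, 0.31026 mol O.
CaO: 23.40/56.077 = 0.41728 mol → 0.41728 mol Ca, 0.41728 mol O.
SiO2: 50.85/60.083 = 0.84633 mol → 0.84633 mol Si, 1.69266 mol O.
Total oxygen = 2.52490 mol. Normalization factor = 6/2.52490 = 2.37633.
Fe per 6 O = 0.31026 × 2.37633 = 0.737.

0.737 Fe apfu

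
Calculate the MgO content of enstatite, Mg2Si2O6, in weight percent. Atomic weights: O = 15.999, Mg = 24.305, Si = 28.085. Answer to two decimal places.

40.15 wt%

M(Mg2Si2O6) = 200.774 g/mol; M(MgO) = 40.304 g/mol.
Moles MgO per formula unit = 2 Mg ÷ 1 = 2.0000.
MgO fraction = (2.0000 × 40.304) / 200.774 = 80.608/200.774 = 0.4015.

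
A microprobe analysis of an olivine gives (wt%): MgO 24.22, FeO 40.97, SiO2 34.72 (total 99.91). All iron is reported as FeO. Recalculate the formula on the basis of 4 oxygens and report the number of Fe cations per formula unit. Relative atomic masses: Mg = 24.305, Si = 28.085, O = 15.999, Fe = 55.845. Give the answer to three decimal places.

0.980 Fe apfu

MgO: 24.22/40.304 = 0.60093 mol → 0.60093 mol Mg, 0.60093 mol O.
FeO: 40.97/71.844 = 0.57026 mol → 0.57026 mol Fe, 0.57026 mol O.
SiO2: 34.72/60.083 = 0.57787 mol → 0.57787 mol Si, 1.15574 mol O.
Total oxygen = 2.32693 mol. Normalization factor = 4/2.32693 = 1.71900.
Fe per 4 O = 0.57026 × 1.71900 = 0.980.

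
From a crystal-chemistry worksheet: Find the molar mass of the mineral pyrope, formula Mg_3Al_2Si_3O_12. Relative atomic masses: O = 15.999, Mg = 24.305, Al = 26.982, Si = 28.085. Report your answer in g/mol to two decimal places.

The formula mass is the sum 3×24.305 + 2×26.982 + 3×28.085 + 12×15.999.

403.12 g/mol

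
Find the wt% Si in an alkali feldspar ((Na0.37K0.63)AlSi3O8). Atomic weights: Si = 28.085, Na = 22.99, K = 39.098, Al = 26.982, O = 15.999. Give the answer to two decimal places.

30.93 wt%

Molar mass of (Na0.37K0.63)AlSi3O8: 0.37·22.99 + 0.63·39.098 + 1·26.982 + 3·28.085 + 8·15.999 = 272.367 g/mol.
Mass of Si per formula unit: 3 × 28.085 = 84.255 g.
Weight fraction Si = 84.255 / 272.367 = 0.3093.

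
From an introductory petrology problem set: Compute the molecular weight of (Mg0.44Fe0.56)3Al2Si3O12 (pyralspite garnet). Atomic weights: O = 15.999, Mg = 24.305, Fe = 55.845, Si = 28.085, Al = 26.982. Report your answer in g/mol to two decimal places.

The formula mass is the sum 1.32(24.305) + 1.68(55.845) + 2(26.982) + 3(28.085) + 12(15.999).

456.11 g/mol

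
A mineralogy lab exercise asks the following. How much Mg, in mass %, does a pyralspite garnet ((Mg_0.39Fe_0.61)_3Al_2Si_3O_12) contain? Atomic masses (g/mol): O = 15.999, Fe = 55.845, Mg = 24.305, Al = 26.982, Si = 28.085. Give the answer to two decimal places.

6.17 mass %

M((Mg_0.39Fe_0.61)_3Al_2Si_3O_12) = 460.840 g/mol.
Mg contributes 1.17 × 24.305 = 28.437 g per mole.
28.437/460.840 = 0.0617 → 6.17%.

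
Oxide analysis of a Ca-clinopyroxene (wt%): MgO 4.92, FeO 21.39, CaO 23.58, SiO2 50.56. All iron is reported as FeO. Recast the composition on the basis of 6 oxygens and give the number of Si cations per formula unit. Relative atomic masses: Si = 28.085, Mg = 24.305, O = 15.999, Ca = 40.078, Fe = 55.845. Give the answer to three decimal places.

2.001 Si apfu

MgO (M=40.304): mol = 0.12207; Mg = 0.12207, O = 0.12207.
FeO (M=71.844): mol = 0.29773; Fe = 0.29773, O = 0.29773.
CaO (M=56.077): mol = 0.42049; Ca = 0.42049, O = 0.42049.
SiO2 (M=60.083): mol = 0.84150; Si = 0.84150, O = 1.68300.
ΣO = 2.52329; factor = 6/ΣO = 2.37785.
Si apfu = 0.84150 × 2.37785 = 2.001.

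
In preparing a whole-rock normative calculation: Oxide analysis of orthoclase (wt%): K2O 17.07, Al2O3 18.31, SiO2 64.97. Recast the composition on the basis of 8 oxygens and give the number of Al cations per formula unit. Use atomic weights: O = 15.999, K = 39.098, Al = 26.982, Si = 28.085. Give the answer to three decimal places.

K2O: 17.07/94.195 = 0.18122 mol → 0.36244 mol K, 0.18122 mol O.
Al2O3: 18.31/101.961 = 0.17958 mol → 0.35916 mol Al, 0.53874 mol O.
SiO2: 64.97/60.083 = 1.08134 mol → 1.08134 mol Si, 2.16268 mol O.
Total oxygen = 2.88264 mol. Normalization factor = 8/2.88264 = 2.77523.
Al per 8 O = 0.35916 × 2.77523 = 0.997.

0.997 Al apfu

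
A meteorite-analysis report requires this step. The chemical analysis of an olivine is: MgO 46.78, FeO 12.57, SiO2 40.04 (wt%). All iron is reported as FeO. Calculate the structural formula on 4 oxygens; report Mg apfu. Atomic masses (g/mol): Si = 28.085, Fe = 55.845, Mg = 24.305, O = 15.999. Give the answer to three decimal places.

MgO: 46.78/40.304 = 1.16068 mol → 1.16068 mol Mg, 1.16068 mol O.
FeO: 12.57/71.844 = 0.17496 mol → 0.17496 mol Fe, 0.17496 mol O.
SiO2: 40.04/60.083 = 0.66641 mol → 0.66641 mol Si, 1.33282 mol O.
Total oxygen = 2.66846 mol. Normalization factor = 4/2.66846 = 1.49899.
Mg per 4 O = 1.16068 × 1.49899 = 1.740.

1.740 Mg apfu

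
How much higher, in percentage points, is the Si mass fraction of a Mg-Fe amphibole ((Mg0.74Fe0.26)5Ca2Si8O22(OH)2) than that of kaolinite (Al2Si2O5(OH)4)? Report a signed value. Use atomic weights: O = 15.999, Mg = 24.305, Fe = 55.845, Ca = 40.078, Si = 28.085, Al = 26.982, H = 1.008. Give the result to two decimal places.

4.57 percentage points

First mineral: 224.680 g Si in 853.355 g formula = 26.33 wt% Si.
Second mineral: 56.170 g Si in 258.157 g formula = 21.76 wt% Si.
26.33% − 21.76% gives a difference of 4.57 percentage points.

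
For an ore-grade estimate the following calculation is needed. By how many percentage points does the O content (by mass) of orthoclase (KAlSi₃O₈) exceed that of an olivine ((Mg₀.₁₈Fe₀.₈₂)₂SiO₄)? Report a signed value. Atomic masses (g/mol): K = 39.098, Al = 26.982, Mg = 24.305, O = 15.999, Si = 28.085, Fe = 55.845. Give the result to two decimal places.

12.73 percentage points

M(KAlSi₃O₈) = 278.327 g/mol, so wt% O = 127.992/278.327 × 100 = 45.99%.
M((Mg₀.₁₈Fe₀.₈₂)₂SiO₄) = 192.417 g/mol, so wt% O = 63.996/192.417 × 100 = 33.26%.
45.99 − 33.26 = 12.73 pp.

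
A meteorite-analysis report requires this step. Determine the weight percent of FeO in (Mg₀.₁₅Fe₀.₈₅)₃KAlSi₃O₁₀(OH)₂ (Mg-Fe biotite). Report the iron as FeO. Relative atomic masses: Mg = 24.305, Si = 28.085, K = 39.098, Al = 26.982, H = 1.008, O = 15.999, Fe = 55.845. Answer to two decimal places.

36.81 wt%

Formula mass = 497.681 g/mol.
2.55 Fe → 2.5500 mol FeO per formula unit; M(FeO) = 71.844, so FeO mass = 183.202 g.
183.202/497.681 × 100 = 36.81 wt%.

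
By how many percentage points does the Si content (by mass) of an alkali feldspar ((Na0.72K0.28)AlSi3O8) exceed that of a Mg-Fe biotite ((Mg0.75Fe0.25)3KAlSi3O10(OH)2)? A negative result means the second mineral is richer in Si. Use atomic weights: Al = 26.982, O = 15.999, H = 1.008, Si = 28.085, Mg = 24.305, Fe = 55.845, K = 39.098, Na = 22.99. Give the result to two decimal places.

12.48 percentage points

M((Na0.72K0.28)AlSi3O8) = 266.729 g/mol, so wt% Si = 84.255/266.729 × 100 = 31.59%.
M((Mg0.75Fe0.25)3KAlSi3O10(OH)2) = 440.909 g/mol, so wt% Si = 84.255/440.909 × 100 = 19.11%.
31.59 − 19.11 = 12.48 pp.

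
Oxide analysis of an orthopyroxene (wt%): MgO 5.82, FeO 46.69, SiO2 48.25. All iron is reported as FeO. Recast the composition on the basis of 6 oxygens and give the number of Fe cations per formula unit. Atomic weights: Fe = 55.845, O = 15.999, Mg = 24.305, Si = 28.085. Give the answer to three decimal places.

MgO (M=40.304): mol = 0.14440; Mg = 0.14440, O = 0.14440.
FeO (M=71.844): mol = 0.64988; Fe = 0.64988, O = 0.64988.
SiO2 (M=60.083): mol = 0.80306; Si = 0.80306, O = 1.60612.
ΣO = 2.40040; factor = 6/ΣO = 2.49958.
Fe apfu = 0.64988 × 2.49958 = 1.624.

1.624 Fe apfu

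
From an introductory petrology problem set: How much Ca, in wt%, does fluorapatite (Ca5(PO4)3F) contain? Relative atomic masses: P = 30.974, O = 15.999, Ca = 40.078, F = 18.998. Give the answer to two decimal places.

39.74 wt%

Molar mass of Ca5(PO4)3F: 5·40.078 + 3·30.974 + 12·15.999 + 1·18.998 = 504.298 g/mol.
Mass of Ca per formula unit: 5 × 40.078 = 200.390 g.
Weight fraction Ca = 200.390 / 504.298 = 0.3974.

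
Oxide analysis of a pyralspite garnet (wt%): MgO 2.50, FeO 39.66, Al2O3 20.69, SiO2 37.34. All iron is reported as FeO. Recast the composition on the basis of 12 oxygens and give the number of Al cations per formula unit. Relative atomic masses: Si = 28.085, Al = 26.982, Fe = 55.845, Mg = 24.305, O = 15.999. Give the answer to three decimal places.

1.975 Al apfu

MgO: 2.50/40.304 = 0.06203 mol → 0.06203 mol Mg, 0.06203 mol O.
FeO: 39.66/71.844 = 0.55203 mol → 0.55203 mol Fe, 0.55203 mol O.
Al2O3: 20.69/101.961 = 0.20292 mol → 0.40584 mol Al, 0.60876 mol O.
SiO2: 37.34/60.083 = 0.62147 mol → 0.62147 mol Si, 1.24294 mol O.
Total oxygen = 2.46576 mol. Normalization factor = 12/2.46576 = 4.86665.
Al per 12 O = 0.40584 × 4.86665 = 1.975.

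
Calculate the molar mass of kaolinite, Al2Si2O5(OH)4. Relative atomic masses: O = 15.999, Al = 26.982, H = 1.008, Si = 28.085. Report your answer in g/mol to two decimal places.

M = 2×26.982 + 2×28.085 + 9×15.999 + 4×1.008

258.16 g/mol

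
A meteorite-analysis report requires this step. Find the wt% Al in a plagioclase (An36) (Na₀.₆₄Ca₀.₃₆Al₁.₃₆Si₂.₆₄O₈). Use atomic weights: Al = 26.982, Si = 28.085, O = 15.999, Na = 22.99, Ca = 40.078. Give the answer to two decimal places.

Molar mass of Na₀.₆₄Ca₀.₃₆Al₁.₃₆Si₂.₆₄O₈: 0.64×22.99 + 0.36×40.078 + 1.36×26.982 + 2.64×28.085 + 8×15.999 = 267.974 g/mol.
Mass of Al per formula unit: 1.36 × 26.982 = 36.696 g.
Weight fraction Al = 36.696 / 267.974 = 0.1369.

13.69 mass %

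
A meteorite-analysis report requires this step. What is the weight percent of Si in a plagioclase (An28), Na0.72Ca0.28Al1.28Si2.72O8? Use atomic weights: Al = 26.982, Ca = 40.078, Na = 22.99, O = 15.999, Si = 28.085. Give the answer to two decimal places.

28.64 mass %

Molar mass of Na0.72Ca0.28Al1.28Si2.72O8: 0.72×22.99 + 0.28×40.078 + 1.28×26.982 + 2.72×28.085 + 8×15.999 = 266.695 g/mol.
Mass of Si per formula unit: 2.72 × 28.085 = 76.391 g.
Weight fraction Si = 76.391 / 266.695 = 0.2864.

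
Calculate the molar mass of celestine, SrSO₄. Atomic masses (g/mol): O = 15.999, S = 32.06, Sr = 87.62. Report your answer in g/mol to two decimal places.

183.68 g/mol

M = 1·87.62 + 1·32.06 + 4·15.999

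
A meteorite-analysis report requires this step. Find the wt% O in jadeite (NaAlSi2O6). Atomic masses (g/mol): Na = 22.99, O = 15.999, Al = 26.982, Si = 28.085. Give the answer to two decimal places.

M(NaAlSi2O6) = 202.136 g/mol.
O contributes 6 × 15.999 = 95.994 g per mole.
95.994/202.136 = 0.4749 → 47.49%.

47.49 mass %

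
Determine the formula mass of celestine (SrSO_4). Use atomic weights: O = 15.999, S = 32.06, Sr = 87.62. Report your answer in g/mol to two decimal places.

183.68 g/mol

The formula mass is the sum 1×87.62 + 1×32.06 + 4×15.999.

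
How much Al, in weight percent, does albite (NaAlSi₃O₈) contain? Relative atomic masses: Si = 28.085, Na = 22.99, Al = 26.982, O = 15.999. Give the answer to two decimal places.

M(NaAlSi₃O₈) = 262.219 g/mol.
Al contributes 1 × 26.982 = 26.982 g per mole.
26.982/262.219 = 0.1029 → 10.29%.

10.29 weight percent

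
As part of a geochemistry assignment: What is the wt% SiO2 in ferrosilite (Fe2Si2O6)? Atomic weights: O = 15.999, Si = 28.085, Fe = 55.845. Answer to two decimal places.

45.54 wt%

Molar mass of Fe2Si2O6 = 2·55.845 + 2·28.085 + 6·15.999 = 263.854 g/mol.
Each formula unit contains 2 Si, equivalent to 2/1 = 2.0000 mol SiO2.
M(SiO2) = 1×28.085 + 2×15.999 = 60.083 g/mol.
Mass of SiO2 per formula unit = 2.0000 × 60.083 = 120.166 g.
SiO2 wt% = 120.166 / 263.854 × 100 = 45.54%.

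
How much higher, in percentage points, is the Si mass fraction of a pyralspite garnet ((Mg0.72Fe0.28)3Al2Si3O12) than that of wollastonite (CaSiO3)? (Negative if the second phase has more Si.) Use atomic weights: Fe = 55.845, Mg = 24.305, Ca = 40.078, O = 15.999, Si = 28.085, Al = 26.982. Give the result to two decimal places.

-4.57 percentage points

Si in (Mg0.72Fe0.28)3Al2Si3O12: molar mass 429.616 g/mol; 3×28.085 = 84.255 g → 19.61 wt%.
Si in CaSiO3: molar mass 116.160 g/mol; 1×28.085 = 28.085 g → 24.18 wt%.
Difference = 19.61 − 24.18 = -4.57 percentage points.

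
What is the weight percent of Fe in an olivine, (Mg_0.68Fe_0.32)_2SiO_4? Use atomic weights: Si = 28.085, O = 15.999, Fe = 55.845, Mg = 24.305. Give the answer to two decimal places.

22.22 weight percent

Formula mass = 1.36·24.305 + 0.64·55.845 + 1·28.085 + 4·15.999 = 160.877 g/mol, of which 35.741 g is Fe.
So Fe makes up 35.741/160.877 = 0.2222 of the mass, i.e. 22.22%.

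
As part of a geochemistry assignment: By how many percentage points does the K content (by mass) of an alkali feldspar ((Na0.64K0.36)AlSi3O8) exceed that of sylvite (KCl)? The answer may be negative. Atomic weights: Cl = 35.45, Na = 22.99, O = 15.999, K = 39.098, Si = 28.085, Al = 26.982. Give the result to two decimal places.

-47.20 percentage points

K in (Na0.64K0.36)AlSi3O8: molar mass 268.018 g/mol; 0.36×39.098 = 14.075 g → 5.25 wt%.
K in KCl: molar mass 74.548 g/mol; 1×39.098 = 39.098 g → 52.45 wt%.
Difference = 5.25 − 52.45 = -47.20 percentage points.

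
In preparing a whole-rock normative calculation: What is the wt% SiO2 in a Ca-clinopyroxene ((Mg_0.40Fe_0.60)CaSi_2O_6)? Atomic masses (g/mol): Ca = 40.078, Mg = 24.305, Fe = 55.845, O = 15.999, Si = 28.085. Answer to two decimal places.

Molar mass of (Mg_0.40Fe_0.60)CaSi_2O_6 = 0.40·24.305 + 0.60·55.845 + 1·40.078 + 2·28.085 + 6·15.999 = 235.471 g/mol.
Each formula unit contains 2 Si, equivalent to 2/1 = 2.0000 mol SiO2.
M(SiO2) = 1×28.085 + 2×15.999 = 60.083 g/mol.
Mass of SiO2 per formula unit = 2.0000 × 60.083 = 120.166 g.
SiO2 wt% = 120.166 / 235.471 × 100 = 51.03%.

51.03 wt%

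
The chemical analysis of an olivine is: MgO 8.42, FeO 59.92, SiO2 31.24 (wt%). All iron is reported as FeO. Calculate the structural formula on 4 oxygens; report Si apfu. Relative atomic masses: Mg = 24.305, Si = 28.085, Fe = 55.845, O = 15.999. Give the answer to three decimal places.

8.42 wt% MgO ÷ 40.304 g/mol = 0.20891 mol, giving 0.20891 Mg and 0.20891 O.
59.92 wt% FeO ÷ 71.844 g/mol = 0.83403 mol, giving 0.83403 Fe and 0.83403 O.
31.24 wt% SiO2 ÷ 60.083 g/mol = 0.51995 mol, giving 0.51995 Si and 1.03990 O.
Oxygen sums to 2.08284; scaling by 4/2.08284 = 1.92045 puts the formula on 4 O.
Si: 0.51995 × 1.92045 = 0.999 atoms per formula unit.

0.999 Si apfu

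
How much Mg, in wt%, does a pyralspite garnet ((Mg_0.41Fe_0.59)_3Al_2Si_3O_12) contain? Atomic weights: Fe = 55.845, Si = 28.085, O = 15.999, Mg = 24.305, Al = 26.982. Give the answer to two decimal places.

6.51 wt%

M((Mg_0.41Fe_0.59)_3Al_2Si_3O_12) = 458.948 g/mol.
Mg contributes 1.23 × 24.305 = 29.895 g per mole.
29.895/458.948 = 0.0651 → 6.51%.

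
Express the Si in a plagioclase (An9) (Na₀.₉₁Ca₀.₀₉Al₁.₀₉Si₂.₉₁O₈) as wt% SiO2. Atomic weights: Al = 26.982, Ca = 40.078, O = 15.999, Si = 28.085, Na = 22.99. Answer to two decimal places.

M(Na₀.₉₁Ca₀.₀₉Al₁.₀₉Si₂.₉₁O₈) = 263.658 g/mol; M(SiO2) = 60.083 g/mol.
Moles SiO2 per formula unit = 2.91 Si ÷ 1 = 2.9100.
SiO2 fraction = (2.9100 × 60.083) / 263.658 = 174.842/263.658 = 0.6631.

66.31 wt%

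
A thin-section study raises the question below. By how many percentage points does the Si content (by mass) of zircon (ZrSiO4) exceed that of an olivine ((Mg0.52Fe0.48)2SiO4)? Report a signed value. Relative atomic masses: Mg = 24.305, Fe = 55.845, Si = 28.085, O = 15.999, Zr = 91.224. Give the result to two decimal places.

Si in ZrSiO4: molar mass 183.305 g/mol; 1×28.085 = 28.085 g → 15.32 wt%.
Si in (Mg0.52Fe0.48)2SiO4: molar mass 170.969 g/mol; 1×28.085 = 28.085 g → 16.43 wt%.
Difference = 15.32 − 16.43 = -1.11 percentage points.

-1.11 percentage points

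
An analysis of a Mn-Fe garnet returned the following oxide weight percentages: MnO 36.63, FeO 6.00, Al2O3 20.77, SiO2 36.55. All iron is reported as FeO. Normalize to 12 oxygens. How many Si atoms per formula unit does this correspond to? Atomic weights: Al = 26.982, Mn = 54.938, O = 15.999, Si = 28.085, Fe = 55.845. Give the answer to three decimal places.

MnO (M=70.937): mol = 0.51637; Mn = 0.51637, O = 0.51637.
FeO (M=71.844): mol = 0.08351; Fe = 0.08351, O = 0.08351.
Al2O3 (M=101.961): mol = 0.20371; Al = 0.40742, O = 0.61113.
SiO2 (M=60.083): mol = 0.60833; Si = 0.60833, O = 1.21666.
ΣO = 2.42767; factor = 12/ΣO = 4.94301.
Si apfu = 0.60833 × 4.94301 = 3.007.

3.007 Si apfu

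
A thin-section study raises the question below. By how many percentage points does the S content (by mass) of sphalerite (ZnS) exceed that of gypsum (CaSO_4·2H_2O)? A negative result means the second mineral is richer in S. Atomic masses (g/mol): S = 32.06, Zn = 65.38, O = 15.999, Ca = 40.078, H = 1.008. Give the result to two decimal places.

First mineral: 32.060 g S in 97.440 g formula = 32.90 wt% S.
Second mineral: 32.060 g S in 172.164 g formula = 18.62 wt% S.
32.90% − 18.62% gives a difference of 14.28 percentage points.

14.28 percentage points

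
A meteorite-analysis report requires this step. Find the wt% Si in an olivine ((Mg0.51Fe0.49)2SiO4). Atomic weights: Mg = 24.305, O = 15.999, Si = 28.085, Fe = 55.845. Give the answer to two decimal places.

16.37 wt%

M((Mg0.51Fe0.49)2SiO4) = 171.600 g/mol.
Si contributes 1 × 28.085 = 28.085 g per mole.
28.085/171.600 = 0.1637 → 16.37%.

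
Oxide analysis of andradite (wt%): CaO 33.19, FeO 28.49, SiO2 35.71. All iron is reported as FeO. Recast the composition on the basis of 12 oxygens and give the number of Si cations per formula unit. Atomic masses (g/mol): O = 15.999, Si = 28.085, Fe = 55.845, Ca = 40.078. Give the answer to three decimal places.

3.276 Si apfu

CaO: 33.19/56.077 = 0.59186 mol → 0.59186 mol Ca, 0.59186 mol O.
FeO: 28.49/71.844 = 0.39655 mol → 0.39655 mol Fe, 0.39655 mol O.
SiO2: 35.71/60.083 = 0.59434 mol → 0.59434 mol Si, 1.18868 mol O.
Total oxygen = 2.17709 mol. Normalization factor = 12/2.17709 = 5.51194.
Si per 12 O = 0.59434 × 5.51194 = 3.276.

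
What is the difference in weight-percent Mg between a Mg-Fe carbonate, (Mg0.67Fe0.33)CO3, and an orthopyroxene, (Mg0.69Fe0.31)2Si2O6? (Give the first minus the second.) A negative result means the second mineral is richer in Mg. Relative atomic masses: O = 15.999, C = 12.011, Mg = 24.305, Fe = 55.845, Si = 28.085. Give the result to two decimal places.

1.97 percentage points

First mineral: 16.284 g Mg in 94.721 g formula = 17.19 wt% Mg.
Second mineral: 33.541 g Mg in 220.329 g formula = 15.22 wt% Mg.
17.19% − 15.22% gives a difference of 1.97 percentage points.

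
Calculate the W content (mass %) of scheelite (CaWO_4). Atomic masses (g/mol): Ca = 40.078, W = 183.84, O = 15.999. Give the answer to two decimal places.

63.85 mass %

Molar mass of CaWO_4: 1*40.078 + 1*183.84 + 4*15.999 = 287.914 g/mol.
Mass of W per formula unit: 1 × 183.84 = 183.840 g.
Weight fraction W = 183.840 / 287.914 = 0.6385.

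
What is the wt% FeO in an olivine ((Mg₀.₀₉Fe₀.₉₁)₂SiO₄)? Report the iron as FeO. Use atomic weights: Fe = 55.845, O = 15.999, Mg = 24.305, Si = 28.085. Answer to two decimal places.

66.01 wt%

Formula mass = 198.094 g/mol.
1.82 Fe → 1.8200 mol FeO per formula unit; M(FeO) = 71.844, so FeO mass = 130.756 g.
130.756/198.094 × 100 = 66.01 wt%.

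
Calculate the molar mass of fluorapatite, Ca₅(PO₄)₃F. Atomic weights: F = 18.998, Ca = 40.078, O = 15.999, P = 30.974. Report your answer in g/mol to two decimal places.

The formula mass is the sum 5(40.078) + 3(30.974) + 12(15.999) + 1(18.998).

504.30 g/mol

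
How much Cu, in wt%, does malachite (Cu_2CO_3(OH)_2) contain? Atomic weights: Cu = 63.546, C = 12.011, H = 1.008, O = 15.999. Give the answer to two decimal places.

57.48 wt%

Molar mass of Cu_2CO_3(OH)_2: 2*63.546 + 1*12.011 + 5*15.999 + 2*1.008 = 221.114 g/mol.
Mass of Cu per formula unit: 2 × 63.546 = 127.092 g.
Weight fraction Cu = 127.092 / 221.114 = 0.5748.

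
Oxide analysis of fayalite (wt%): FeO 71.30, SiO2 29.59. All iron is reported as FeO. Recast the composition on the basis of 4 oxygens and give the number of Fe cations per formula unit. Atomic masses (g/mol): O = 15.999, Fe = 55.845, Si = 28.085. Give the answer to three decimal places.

2.008 Fe apfu

71.30 wt% FeO ÷ 71.844 g/mol = 0.99243 mol, giving 0.99243 Fe and 0.99243 O.
29.59 wt% SiO2 ÷ 60.083 g/mol = 0.49249 mol, giving 0.49249 Si and 0.98498 O.
Oxygen sums to 1.97741; scaling by 4/1.97741 = 2.02285 puts the formula on 4 O.
Fe: 0.99243 × 2.02285 = 2.008 atoms per formula unit.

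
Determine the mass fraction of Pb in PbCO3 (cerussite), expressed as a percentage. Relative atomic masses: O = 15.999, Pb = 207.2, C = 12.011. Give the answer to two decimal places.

Molar mass of PbCO3: 1*207.2 + 1*12.011 + 3*15.999 = 267.208 g/mol.
Mass of Pb per formula unit: 1 × 207.2 = 207.200 g.
Weight fraction Pb = 207.200 / 267.208 = 0.7754.

77.54 wt%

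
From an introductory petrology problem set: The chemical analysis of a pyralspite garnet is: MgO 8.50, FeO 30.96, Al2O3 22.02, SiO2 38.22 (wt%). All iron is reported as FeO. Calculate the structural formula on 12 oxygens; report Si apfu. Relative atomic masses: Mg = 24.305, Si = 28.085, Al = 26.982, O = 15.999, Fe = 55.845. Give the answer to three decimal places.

2.980 Si apfu

8.50 wt% MgO ÷ 40.304 g/mol = 0.21090 mol, giving 0.21090 Mg and 0.21090 O.
30.96 wt% FeO ÷ 71.844 g/mol = 0.43093 mol, giving 0.43093 Fe and 0.43093 O.
22.02 wt% Al2O3 ÷ 101.961 g/mol = 0.21596 mol, giving 0.43192 Al and 0.64788 O.
38.22 wt% SiO2 ÷ 60.083 g/mol = 0.63612 mol, giving 0.63612 Si and 1.27224 O.
Oxygen sums to 2.56195; scaling by 12/2.56195 = 4.68393 puts the formula on 12 O.
Si: 0.63612 × 4.68393 = 2.980 atoms per formula unit.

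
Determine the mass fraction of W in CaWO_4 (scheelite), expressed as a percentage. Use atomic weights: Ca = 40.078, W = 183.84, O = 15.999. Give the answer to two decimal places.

M(CaWO_4) = 287.914 g/mol.
W contributes 1 × 183.84 = 183.840 g per mole.
183.840/287.914 = 0.6385 → 63.85%.

63.85 wt%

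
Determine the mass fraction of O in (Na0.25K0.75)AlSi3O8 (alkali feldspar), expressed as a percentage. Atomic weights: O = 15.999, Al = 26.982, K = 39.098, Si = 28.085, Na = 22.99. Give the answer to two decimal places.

Molar mass of (Na0.25K0.75)AlSi3O8: 0.25×22.99 + 0.75×39.098 + 1×26.982 + 3×28.085 + 8×15.999 = 274.300 g/mol.
Mass of O per formula unit: 8 × 15.999 = 127.992 g.
Weight fraction O = 127.992 / 274.300 = 0.4666.

46.66 mass %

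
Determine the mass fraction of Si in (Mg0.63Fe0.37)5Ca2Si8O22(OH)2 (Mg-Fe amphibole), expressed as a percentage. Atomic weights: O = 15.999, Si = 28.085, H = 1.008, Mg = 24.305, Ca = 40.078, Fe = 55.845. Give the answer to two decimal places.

Molar mass of (Mg0.63Fe0.37)5Ca2Si8O22(OH)2: 3.15*24.305 + 1.85*55.845 + 2*40.078 + 8*28.085 + 24*15.999 + 2*1.008 = 870.702 g/mol.
Mass of Si per formula unit: 8 × 28.085 = 224.680 g.
Weight fraction Si = 224.680 / 870.702 = 0.2580.

25.80 mass %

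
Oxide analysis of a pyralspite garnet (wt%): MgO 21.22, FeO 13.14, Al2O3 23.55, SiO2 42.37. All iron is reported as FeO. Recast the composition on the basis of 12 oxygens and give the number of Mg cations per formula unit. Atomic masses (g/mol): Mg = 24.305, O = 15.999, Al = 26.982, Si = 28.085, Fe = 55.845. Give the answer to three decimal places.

2.246 Mg apfu

MgO: 21.22/40.304 = 0.52650 mol → 0.52650 mol Mg, 0.52650 mol O.
FeO: 13.14/71.844 = 0.18290 mol → 0.18290 mol Fe, 0.18290 mol O.
Al2O3: 23.55/101.961 = 0.23097 mol → 0.46194 mol Al, 0.69291 mol O.
SiO2: 42.37/60.083 = 0.70519 mol → 0.70519 mol Si, 1.41038 mol O.
Total oxygen = 2.81269 mol. Normalization factor = 12/2.81269 = 4.26638.
Mg per 12 O = 0.52650 × 4.26638 = 2.246.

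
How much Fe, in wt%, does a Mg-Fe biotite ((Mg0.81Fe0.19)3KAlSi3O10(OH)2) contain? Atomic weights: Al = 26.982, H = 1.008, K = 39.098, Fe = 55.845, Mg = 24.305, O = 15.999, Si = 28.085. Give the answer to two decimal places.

M((Mg0.81Fe0.19)3KAlSi3O10(OH)2) = 435.232 g/mol.
Fe contributes 0.57 × 55.845 = 31.832 g per mole.
31.832/435.232 = 0.0731 → 7.31%.

7.31 wt%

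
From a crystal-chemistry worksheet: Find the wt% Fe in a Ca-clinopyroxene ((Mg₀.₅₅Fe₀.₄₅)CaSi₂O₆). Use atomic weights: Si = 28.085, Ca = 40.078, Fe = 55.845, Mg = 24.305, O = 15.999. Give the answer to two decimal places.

10.89 mass %

Molar mass of (Mg₀.₅₅Fe₀.₄₅)CaSi₂O₆: 0.55·24.305 + 0.45·55.845 + 1·40.078 + 2·28.085 + 6·15.999 = 230.740 g/mol.
Mass of Fe per formula unit: 0.45 × 55.845 = 25.130 g.
Weight fraction Fe = 25.130 / 230.740 = 0.1089.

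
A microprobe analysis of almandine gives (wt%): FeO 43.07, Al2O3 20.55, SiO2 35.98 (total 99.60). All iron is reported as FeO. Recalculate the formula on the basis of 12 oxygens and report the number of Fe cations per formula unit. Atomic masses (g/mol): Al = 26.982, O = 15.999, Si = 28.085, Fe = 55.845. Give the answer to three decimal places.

2.995 Fe apfu

FeO (M=71.844): mol = 0.59949; Fe = 0.59949, O = 0.59949.
Al2O3 (M=101.961): mol = 0.20155; Al = 0.40310, O = 0.60465.
SiO2 (M=60.083): mol = 0.59884; Si = 0.59884, O = 1.19768.
ΣO = 2.40182; factor = 12/ΣO = 4.99621.
Fe apfu = 0.59949 × 4.99621 = 2.995.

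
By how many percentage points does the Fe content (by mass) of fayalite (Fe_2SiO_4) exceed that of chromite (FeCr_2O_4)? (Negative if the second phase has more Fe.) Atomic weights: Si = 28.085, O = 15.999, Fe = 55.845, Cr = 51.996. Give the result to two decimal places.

Fe in Fe_2SiO_4: molar mass 203.771 g/mol; 2×55.845 = 111.690 g → 54.81 wt%.
Fe in FeCr_2O_4: molar mass 223.833 g/mol; 1×55.845 = 55.845 g → 24.95 wt%.
Difference = 54.81 − 24.95 = 29.86 percentage points.

29.86 percentage points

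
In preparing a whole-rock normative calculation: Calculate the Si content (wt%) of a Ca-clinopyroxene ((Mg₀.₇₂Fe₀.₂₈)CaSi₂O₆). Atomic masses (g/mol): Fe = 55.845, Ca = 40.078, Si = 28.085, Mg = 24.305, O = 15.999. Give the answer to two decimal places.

24.92 wt%

Molar mass of (Mg₀.₇₂Fe₀.₂₈)CaSi₂O₆: 0.72·24.305 + 0.28·55.845 + 1·40.078 + 2·28.085 + 6·15.999 = 225.378 g/mol.
Mass of Si per formula unit: 2 × 28.085 = 56.170 g.
Weight fraction Si = 56.170 / 225.378 = 0.2492.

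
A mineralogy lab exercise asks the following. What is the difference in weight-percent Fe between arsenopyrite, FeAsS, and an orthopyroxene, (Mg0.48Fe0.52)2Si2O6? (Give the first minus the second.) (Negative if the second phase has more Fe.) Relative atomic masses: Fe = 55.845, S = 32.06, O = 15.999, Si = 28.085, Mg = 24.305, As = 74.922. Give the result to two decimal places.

9.43 percentage points

Fe in FeAsS: molar mass 162.827 g/mol; 1×55.845 = 55.845 g → 34.30 wt%.
Fe in (Mg0.48Fe0.52)2Si2O6: molar mass 233.576 g/mol; 1.04×55.845 = 58.079 g → 24.87 wt%.
Difference = 34.30 − 24.87 = 9.43 percentage points.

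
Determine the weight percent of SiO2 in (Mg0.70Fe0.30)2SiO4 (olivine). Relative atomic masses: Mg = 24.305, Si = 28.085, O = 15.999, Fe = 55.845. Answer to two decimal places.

M((Mg0.70Fe0.30)2SiO4) = 159.615 g/mol; M(SiO2) = 60.083 g/mol.
Moles SiO2 per formula unit = 1 Si ÷ 1 = 1.0000.
SiO2 fraction = (1.0000 × 60.083) / 159.615 = 60.083/159.615 = 0.3764.

37.64 wt%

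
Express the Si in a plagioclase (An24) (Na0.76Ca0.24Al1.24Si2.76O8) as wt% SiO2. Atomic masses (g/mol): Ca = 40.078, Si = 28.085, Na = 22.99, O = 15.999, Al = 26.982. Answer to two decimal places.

Molar mass of Na0.76Ca0.24Al1.24Si2.76O8 = 0.76*22.99 + 0.24*40.078 + 1.24*26.982 + 2.76*28.085 + 8*15.999 = 266.055 g/mol.
Each formula unit contains 2.76 Si, equivalent to 2.76/1 = 2.7600 mol SiO2.
M(SiO2) = 1×28.085 + 2×15.999 = 60.083 g/mol.
Mass of SiO2 per formula unit = 2.7600 × 60.083 = 165.829 g.
SiO2 wt% = 165.829 / 266.055 × 100 = 62.33%.

62.33 wt%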